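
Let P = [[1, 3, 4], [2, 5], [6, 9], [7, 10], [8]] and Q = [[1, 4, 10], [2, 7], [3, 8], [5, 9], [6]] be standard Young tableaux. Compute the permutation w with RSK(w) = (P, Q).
Reverse the RSK construction: for i from n down to 1, find the cell of Q containing i, remove the entry at that cell from P, and reverse-bump it up through P; the value ejected from row 1 is w(i).

Step i=10: Q has 10 at row 1, column 3; remove that cell from P, ejecting 4. So w(10) = 4. P is now [[1, 3], [2, 5], [6, 9], [7, 10], [8]].
Step i=9: Q has 9 at row 4, column 2; remove 10 from row 4 of P and reverse-bump: 10 enters row 3 and ejects 9; 9 enters row 2 and ejects 5; 5 enters row 1 and ejects 3. So w(9) = 3. P is now [[1, 5], [2, 9], [6, 10], [7], [8]].
Step i=8: Q has 8 at row 3, column 2; remove 10 from row 3 of P and reverse-bump: 10 enters row 2 and ejects 9; 9 enters row 1 and ejects 5. So w(8) = 5. P is now [[1, 9], [2, 10], [6], [7], [8]].
Step i=7: Q has 7 at row 2, column 2; remove 10 from row 2 of P and reverse-bump: 10 enters row 1 and ejects 9. So w(7) = 9. P is now [[1, 10], [2], [6], [7], [8]].
Step i=6: Q has 6 at row 5, column 1; remove 8 from row 5 of P and reverse-bump: 8 enters row 4 and ejects 7; 7 enters row 3 and ejects 6; 6 enters row 2 and ejects 2; 2 enters row 1 and ejects 1. So w(6) = 1. P is now [[2, 10], [6], [7], [8]].
Step i=5: Q has 5 at row 4, column 1; remove 8 from row 4 of P and reverse-bump: 8 enters row 3 and ejects 7; 7 enters row 2 and ejects 6; 6 enters row 1 and ejects 2. So w(5) = 2. P is now [[6, 10], [7], [8]].
Step i=4: Q has 4 at row 1, column 2; remove that cell from P, ejecting 10. So w(4) = 10. P is now [[6], [7], [8]].
Step i=3: Q has 3 at row 3, column 1; remove 8 from row 3 of P and reverse-bump: 8 enters row 2 and ejects 7; 7 enters row 1 and ejects 6. So w(3) = 6. P is now [[7], [8]].
Step i=2: Q has 2 at row 2, column 1; remove 8 from row 2 of P and reverse-bump: 8 enters row 1 and ejects 7. So w(2) = 7. P is now [[8]].
Step i=1: Q has 1 at row 1, column 1; remove that cell from P, ejecting 8. So w(1) = 8. P is now [].

So w = 8 7 6 10 2 1 9 5 3 4.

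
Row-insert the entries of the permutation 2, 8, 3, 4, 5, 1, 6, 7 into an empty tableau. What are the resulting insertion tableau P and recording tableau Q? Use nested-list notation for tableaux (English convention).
Insert each entry of the permutation into P by Schensted row insertion, recording in Q the position of each new cell.

Insert 2: appended to row 1. P = [[2]], Q = [[1]].
Insert 8: appended to row 1. P = [[2, 8]], Q = [[1, 2]].
Insert 3: 3 bumps 8 from row 1; 8 starts row 2. P = [[2, 3], [8]], Q = [[1, 2], [3]].
Insert 4: appended to row 1. P = [[2, 3, 4], [8]], Q = [[1, 2, 4], [3]].
Insert 5: appended to row 1. P = [[2, 3, 4, 5], [8]], Q = [[1, 2, 4, 5], [3]].
Insert 1: 1 bumps 2 from row 1; 2 bumps 8 from row 2; 8 starts row 3. P = [[1, 3, 4, 5], [2], [8]], Q = [[1, 2, 4, 5], [3], [6]].
Insert 6: appended to row 1. P = [[1, 3, 4, 5, 6], [2], [8]], Q = [[1, 2, 4, 5, 7], [3], [6]].
Insert 7: appended to row 1. P = [[1, 3, 4, 5, 6, 7], [2], [8]], Q = [[1, 2, 4, 5, 7, 8], [3], [6]].

So P = [[1, 3, 4, 5, 6, 7], [2], [8]], Q = [[1, 2, 4, 5, 7, 8], [3], [6]].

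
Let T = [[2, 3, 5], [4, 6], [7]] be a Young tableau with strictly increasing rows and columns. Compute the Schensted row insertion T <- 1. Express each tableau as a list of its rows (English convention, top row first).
In row 1, 1 replaces 2 (the leftmost entry greater than 1); 2 is bumped to row 2. In row 2, 2 replaces 4 (the leftmost entry greater than 2); 4 is bumped to row 3. In row 3, 4 replaces 7 (the leftmost entry greater than 4); 7 is bumped to row 4. 7 starts a new row 4. The new tableau is [[1, 3, 5], [2, 6], [4], [7]].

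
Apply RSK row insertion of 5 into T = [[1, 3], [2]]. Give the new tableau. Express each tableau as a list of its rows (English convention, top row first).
5 is larger than every entry of row 1, so it is appended to row 1. The new tableau is [[1, 3, 5], [2]].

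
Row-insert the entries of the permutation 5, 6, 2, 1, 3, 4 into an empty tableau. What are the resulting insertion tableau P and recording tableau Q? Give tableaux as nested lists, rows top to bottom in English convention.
P = [[1, 3, 4], [2, 6], [5]], Q = [[1, 2, 6], [3, 5], [4]]

Insert each entry of the permutation into P by Schensted row insertion, recording in Q the position of each new cell.

Insert 5: appended to row 1. P = [[5]], Q = [[1]].
Insert 6: appended to row 1. P = [[5, 6]], Q = [[1, 2]].
Insert 2: 2 bumps 5 from row 1; 5 starts row 2. P = [[2, 6], [5]], Q = [[1, 2], [3]].
Insert 1: 1 bumps 2 from row 1; 2 bumps 5 from row 2; 5 starts row 3. P = [[1, 6], [2], [5]], Q = [[1, 2], [3], [4]].
Insert 3: 3 bumps 6 from row 1; 6 appends to row 2. P = [[1, 3], [2, 6], [5]], Q = [[1, 2], [3, 5], [4]].
Insert 4: appended to row 1. P = [[1, 3, 4], [2, 6], [5]], Q = [[1, 2, 6], [3, 5], [4]].

So P = [[1, 3, 4], [2, 6], [5]], Q = [[1, 2, 6], [3, 5], [4]].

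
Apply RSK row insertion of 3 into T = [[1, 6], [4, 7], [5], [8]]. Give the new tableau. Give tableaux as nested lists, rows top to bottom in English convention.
In row 1, 3 replaces 6 (the leftmost entry greater than 3); 6 is bumped to row 2. In row 2, 6 replaces 7 (the leftmost entry greater than 6); 7 is bumped to row 3. 7 is appended to row 3. The new tableau is [[1, 3], [4, 6], [5, 7], [8]].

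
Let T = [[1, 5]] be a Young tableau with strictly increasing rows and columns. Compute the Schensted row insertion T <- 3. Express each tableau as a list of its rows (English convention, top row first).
[[1, 3], [5]]

In row 1, 3 replaces 5 (the leftmost entry greater than 3); 5 is bumped to row 2. 5 starts a new row 2. The new tableau is [[1, 3], [5]].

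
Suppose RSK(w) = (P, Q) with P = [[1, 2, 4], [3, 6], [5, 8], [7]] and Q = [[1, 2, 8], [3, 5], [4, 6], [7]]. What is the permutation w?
7 8 5 1 6 3 2 4

Reverse the RSK construction: for i from n down to 1, find the cell of Q containing i, remove the entry at that cell from P, and reverse-bump it up through P; the value ejected from row 1 is w(i).

Step i=8: Q has 8 at row 1, column 3; remove that cell from P, ejecting 4. So w(8) = 4. P is now [[1, 2], [3, 6], [5, 8], [7]].
Step i=7: Q has 7 at row 4, column 1; remove 7 from row 4 of P and reverse-bump: 7 enters row 3 and ejects 5; 5 enters row 2 and ejects 3; 3 enters row 1 and ejects 2. So w(7) = 2. P is now [[1, 3], [5, 6], [7, 8]].
Step i=6: Q has 6 at row 3, column 2; remove 8 from row 3 of P and reverse-bump: 8 enters row 2 and ejects 6; 6 enters row 1 and ejects 3. So w(6) = 3. P is now [[1, 6], [5, 8], [7]].
Step i=5: Q has 5 at row 2, column 2; remove 8 from row 2 of P and reverse-bump: 8 enters row 1 and ejects 6. So w(5) = 6. P is now [[1, 8], [5], [7]].
Step i=4: Q has 4 at row 3, column 1; remove 7 from row 3 of P and reverse-bump: 7 enters row 2 and ejects 5; 5 enters row 1 and ejects 1. So w(4) = 1. P is now [[5, 8], [7]].
Step i=3: Q has 3 at row 2, column 1; remove 7 from row 2 of P and reverse-bump: 7 enters row 1 and ejects 5. So w(3) = 5. P is now [[7, 8]].
Step i=2: Q has 2 at row 1, column 2; remove that cell from P, ejecting 8. So w(2) = 8. P is now [[7]].
Step i=1: Q has 1 at row 1, column 1; remove that cell from P, ejecting 7. So w(1) = 7. P is now [].

So w = 7 8 5 1 6 3 2 4.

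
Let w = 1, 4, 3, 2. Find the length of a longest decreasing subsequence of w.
3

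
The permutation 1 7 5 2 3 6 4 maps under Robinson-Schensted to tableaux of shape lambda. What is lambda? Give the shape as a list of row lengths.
[4, 2, 1]

Row-insert each entry into an empty tableau.

After inserting 1: P = [[1]].
After inserting 7: P = [[1, 7]].
After inserting 5: P = [[1, 5], [7]].
After inserting 2: P = [[1, 2], [5], [7]].
After inserting 3: P = [[1, 2, 3], [5], [7]].
After inserting 6: P = [[1, 2, 3, 6], [5], [7]].
After inserting 4: P = [[1, 2, 3, 4], [5, 6], [7]].

The final insertion tableau P = [[1, 2, 3, 4], [5, 6], [7]] has shape [4, 2, 1].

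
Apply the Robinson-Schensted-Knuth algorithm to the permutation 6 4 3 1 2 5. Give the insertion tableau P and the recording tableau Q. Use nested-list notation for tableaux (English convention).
Insert each entry of the permutation into P by Schensted row insertion, recording in Q the position of each new cell.

After inserting 6: P = [[6]].
After inserting 4: P = [[4], [6]].
After inserting 3: P = [[3], [4], [6]].
After inserting 1: P = [[1], [3], [4], [6]].
After inserting 2: P = [[1, 2], [3], [4], [6]].
After inserting 5: P = [[1, 2, 5], [3], [4], [6]].

So P = [[1, 2, 5], [3], [4], [6]], Q = [[1, 5, 6], [2], [3], [4]].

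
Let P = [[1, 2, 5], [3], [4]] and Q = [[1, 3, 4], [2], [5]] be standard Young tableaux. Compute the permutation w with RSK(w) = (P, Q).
Reverse RSK: for i = n, n-1, ..., 1, locate i in Q, remove the corresponding corner cell from P, and reverse-bump its entry up through P; the value ejected from row 1 is w(i).

So w = 4 1 3 5 2.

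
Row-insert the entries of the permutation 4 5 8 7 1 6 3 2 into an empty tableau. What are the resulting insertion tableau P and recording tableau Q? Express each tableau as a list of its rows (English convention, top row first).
Insert each entry of the permutation into P by Schensted row insertion, recording in Q the position of each new cell.

After inserting 4: P = [[4]].
After inserting 5: P = [[4, 5]].
After inserting 8: P = [[4, 5, 8]].
After inserting 7: P = [[4, 5, 7], [8]].
After inserting 1: P = [[1, 5, 7], [4], [8]].
After inserting 6: P = [[1, 5, 6], [4, 7], [8]].
After inserting 3: P = [[1, 3, 6], [4, 5], [7], [8]].
After inserting 2: P = [[1, 2, 6], [3, 5], [4], [7], [8]].

So P = [[1, 2, 6], [3, 5], [4], [7], [8]], Q = [[1, 2, 3], [4, 6], [5], [7], [8]].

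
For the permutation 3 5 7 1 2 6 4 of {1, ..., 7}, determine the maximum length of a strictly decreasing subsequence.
3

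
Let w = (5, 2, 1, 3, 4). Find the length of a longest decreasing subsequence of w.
3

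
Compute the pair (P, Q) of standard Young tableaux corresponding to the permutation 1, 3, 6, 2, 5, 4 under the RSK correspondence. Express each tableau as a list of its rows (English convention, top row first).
Insert each entry of the permutation into P by Schensted row insertion, recording in Q the position of each new cell.

After inserting 1: P = [[1]].
After inserting 3: P = [[1, 3]].
After inserting 6: P = [[1, 3, 6]].
After inserting 2: P = [[1, 2, 6], [3]].
After inserting 5: P = [[1, 2, 5], [3, 6]].
After inserting 4: P = [[1, 2, 4], [3, 5], [6]].

So P = [[1, 2, 4], [3, 5], [6]], Q = [[1, 2, 3], [4, 5], [6]].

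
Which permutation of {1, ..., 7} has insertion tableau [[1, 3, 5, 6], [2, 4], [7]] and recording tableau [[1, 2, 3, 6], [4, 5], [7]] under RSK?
Reverse RSK: for i = n, n-1, ..., 1, locate i in Q, remove the corresponding corner cell from P, and reverse-bump its entry up through P; the value ejected from row 1 is w(i).

So w = 2 4 7 1 5 6 3.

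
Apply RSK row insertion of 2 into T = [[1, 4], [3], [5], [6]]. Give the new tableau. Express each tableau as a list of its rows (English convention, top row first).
[[1, 2], [3, 4], [5], [6]]

In row 1, 2 replaces 4 (the leftmost entry greater than 2); 4 is bumped to row 2. 4 is appended to row 2. The new tableau is [[1, 2], [3, 4], [5], [6]].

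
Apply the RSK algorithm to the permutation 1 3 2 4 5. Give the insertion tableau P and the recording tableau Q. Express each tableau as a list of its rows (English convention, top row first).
Insert each entry of the permutation into P by Schensted row insertion, recording in Q the position of each new cell.

Insert 1: appended to row 1. P = [[1]].
Insert 3: appended to row 1. P = [[1, 3]].
Insert 2: 2 bumps 3 from row 1; 3 starts row 2. P = [[1, 2], [3]].
Insert 4: appended to row 1. P = [[1, 2, 4], [3]].
Insert 5: appended to row 1. P = [[1, 2, 4, 5], [3]].

So P = [[1, 2, 4, 5], [3]], Q = [[1, 2, 4, 5], [3]].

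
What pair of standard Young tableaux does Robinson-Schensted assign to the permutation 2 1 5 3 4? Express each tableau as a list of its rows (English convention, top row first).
P = [[1, 3, 4], [2, 5]], Q = [[1, 3, 5], [2, 4]]

Insert each entry of the permutation into P by Schensted row insertion, recording in Q the position of each new cell.

Insert 2: appended to row 1. P = [[2]].
Insert 1: 1 bumps 2 from row 1; 2 starts row 2. P = [[1], [2]].
Insert 5: appended to row 1. P = [[1, 5], [2]].
Insert 3: 3 bumps 5 from row 1; 5 appends to row 2. P = [[1, 3], [2, 5]].
Insert 4: appended to row 1. P = [[1, 3, 4], [2, 5]].

So P = [[1, 3, 4], [2, 5]], Q = [[1, 3, 5], [2, 4]].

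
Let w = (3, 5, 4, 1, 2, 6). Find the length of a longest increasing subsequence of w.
3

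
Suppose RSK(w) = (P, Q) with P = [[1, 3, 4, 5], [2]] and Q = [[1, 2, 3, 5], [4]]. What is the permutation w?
Reverse the RSK construction: for i from n down to 1, find the cell of Q containing i, remove the entry at that cell from P, and reverse-bump it up through P; the value ejected from row 1 is w(i).

Step i=5: Q has 5 at row 1, column 4; remove that cell from P, ejecting 5. So w(5) = 5. P is now [[1, 3, 4], [2]].
Step i=4: Q has 4 at row 2, column 1; remove 2 from row 2 of P and reverse-bump: 2 enters row 1 and ejects 1. So w(4) = 1. P is now [[2, 3, 4]].
Step i=3: Q has 3 at row 1, column 3; remove that cell from P, ejecting 4. So w(3) = 4. P is now [[2, 3]].
Step i=2: Q has 2 at row 1, column 2; remove that cell from P, ejecting 3. So w(2) = 3. P is now [[2]].
Step i=1: Q has 1 at row 1, column 1; remove that cell from P, ejecting 2. So w(1) = 2. P is now [].

So w = 2 3 4 1 5.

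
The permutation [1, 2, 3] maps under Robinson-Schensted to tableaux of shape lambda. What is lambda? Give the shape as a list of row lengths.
[3]

Row-insert each entry into an empty tableau.

After inserting 1: P = [[1]].
After inserting 2: P = [[1, 2]].
After inserting 3: P = [[1, 2, 3]].

The final insertion tableau P = [[1, 2, 3]] has shape [3].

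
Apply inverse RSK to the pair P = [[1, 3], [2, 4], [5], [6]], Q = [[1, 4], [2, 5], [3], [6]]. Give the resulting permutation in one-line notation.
6 2 1 5 4 3

Reverse the RSK construction: for i from n down to 1, find the cell of Q containing i, remove the entry at that cell from P, and reverse-bump it up through P; the value ejected from row 1 is w(i).

Step i=6: Q has 6 at row 4, column 1; remove 6 from row 4 of P and reverse-bump: 6 enters row 3 and ejects 5; 5 enters row 2 and ejects 4; 4 enters row 1 and ejects 3. So w(6) = 3. P is now [[1, 4], [2, 5], [6]].
Step i=5: Q has 5 at row 2, column 2; remove 5 from row 2 of P and reverse-bump: 5 enters row 1 and ejects 4. So w(5) = 4. P is now [[1, 5], [2], [6]].
Step i=4: Q has 4 at row 1, column 2; remove that cell from P, ejecting 5. So w(4) = 5. P is now [[1], [2], [6]].
Step i=3: Q has 3 at row 3, column 1; remove 6 from row 3 of P and reverse-bump: 6 enters row 2 and ejects 2; 2 enters row 1 and ejects 1. So w(3) = 1. P is now [[2], [6]].
Step i=2: Q has 2 at row 2, column 1; remove 6 from row 2 of P and reverse-bump: 6 enters row 1 and ejects 2. So w(2) = 2. P is now [[6]].
Step i=1: Q has 1 at row 1, column 1; remove that cell from P, ejecting 6. So w(1) = 6. P is now [].

So w = 6 2 1 5 4 3.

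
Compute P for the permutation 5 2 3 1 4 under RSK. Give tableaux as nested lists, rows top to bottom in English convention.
Insert 5: appended to row 1. P = [[5]].
Insert 2: 2 bumps 5 from row 1; 5 starts row 2. P = [[2], [5]].
Insert 3: appended to row 1. P = [[2, 3], [5]].
Insert 1: 1 bumps 2 from row 1; 2 bumps 5 from row 2; 5 starts row 3. P = [[1, 3], [2], [5]].
Insert 4: appended to row 1. P = [[1, 3, 4], [2], [5]].

So P = [[1, 3, 4], [2], [5]].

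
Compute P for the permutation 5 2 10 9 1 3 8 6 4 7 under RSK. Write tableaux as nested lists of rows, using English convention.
After inserting 5: P = [[5]].
After inserting 2: P = [[2], [5]].
After inserting 10: P = [[2, 10], [5]].
After inserting 9: P = [[2, 9], [5, 10]].
After inserting 1: P = [[1, 9], [2, 10], [5]].
After inserting 3: P = [[1, 3], [2, 9], [5, 10]].
After inserting 8: P = [[1, 3, 8], [2, 9], [5, 10]].
After inserting 6: P = [[1, 3, 6], [2, 8], [5, 9], [10]].
After inserting 4: P = [[1, 3, 4], [2, 6], [5, 8], [9], [10]].
After inserting 7: P = [[1, 3, 4, 7], [2, 6], [5, 8], [9], [10]].

So P = [[1, 3, 4, 7], [2, 6], [5, 8], [9], [10]].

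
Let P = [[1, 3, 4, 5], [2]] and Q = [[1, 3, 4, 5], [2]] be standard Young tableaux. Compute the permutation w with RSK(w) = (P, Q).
Reverse the RSK construction: for i from n down to 1, find the cell of Q containing i, remove the entry at that cell from P, and reverse-bump it up through P; the value ejected from row 1 is w(i).

Step i=5: Q has 5 at row 1, column 4; remove that cell from P, ejecting 5. So w(5) = 5. P is now [[1, 3, 4], [2]].
Step i=4: Q has 4 at row 1, column 3; remove that cell from P, ejecting 4. So w(4) = 4. P is now [[1, 3], [2]].
Step i=3: Q has 3 at row 1, column 2; remove that cell from P, ejecting 3. So w(3) = 3. P is now [[1], [2]].
Step i=2: Q has 2 at row 2, column 1; remove 2 from row 2 of P and reverse-bump: 2 enters row 1 and ejects 1. So w(2) = 1. P is now [[2]].
Step i=1: Q has 1 at row 1, column 1; remove that cell from P, ejecting 2. So w(1) = 2. P is now [].

So w = 2 1 3 4 5.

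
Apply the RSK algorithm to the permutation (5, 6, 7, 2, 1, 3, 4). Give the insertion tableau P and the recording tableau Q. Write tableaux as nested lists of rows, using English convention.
P = [[1, 3, 4], [2, 6, 7], [5]], Q = [[1, 2, 3], [4, 6, 7], [5]]

Insert each entry of the permutation into P by Schensted row insertion, recording in Q the position of each new cell.

Insert 5: appended to row 1. P = [[5]].
Insert 6: appended to row 1. P = [[5, 6]].
Insert 7: appended to row 1. P = [[5, 6, 7]].
Insert 2: 2 bumps 5 from row 1; 5 starts row 2. P = [[2, 6, 7], [5]].
Insert 1: 1 bumps 2 from row 1; 2 bumps 5 from row 2; 5 starts row 3. P = [[1, 6, 7], [2], [5]].
Insert 3: 3 bumps 6 from row 1; 6 appends to row 2. P = [[1, 3, 7], [2, 6], [5]].
Insert 4: 4 bumps 7 from row 1; 7 appends to row 2. P = [[1, 3, 4], [2, 6, 7], [5]].

So P = [[1, 3, 4], [2, 6, 7], [5]], Q = [[1, 2, 3], [4, 6, 7], [5]].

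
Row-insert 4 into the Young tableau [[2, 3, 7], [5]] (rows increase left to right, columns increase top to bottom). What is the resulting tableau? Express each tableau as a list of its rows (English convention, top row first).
[[2, 3, 4], [5, 7]]

In row 1, 4 replaces 7 (the leftmost entry greater than 4); 7 is bumped to row 2. 7 is appended to row 2. The new tableau is [[2, 3, 4], [5, 7]].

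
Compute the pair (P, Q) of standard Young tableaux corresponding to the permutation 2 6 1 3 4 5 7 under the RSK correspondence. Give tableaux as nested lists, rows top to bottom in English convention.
Insert each entry of the permutation into P by Schensted row insertion, recording in Q the position of each new cell.

After inserting 2: P = [[2]].
After inserting 6: P = [[2, 6]].
After inserting 1: P = [[1, 6], [2]].
After inserting 3: P = [[1, 3], [2, 6]].
After inserting 4: P = [[1, 3, 4], [2, 6]].
After inserting 5: P = [[1, 3, 4, 5], [2, 6]].
After inserting 7: P = [[1, 3, 4, 5, 7], [2, 6]].

So P = [[1, 3, 4, 5, 7], [2, 6]], Q = [[1, 2, 5, 6, 7], [3, 4]].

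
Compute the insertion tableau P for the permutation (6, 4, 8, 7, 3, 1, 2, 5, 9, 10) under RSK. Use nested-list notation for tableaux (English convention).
P = [[1, 2, 5, 9, 10], [3, 7], [4, 8], [6]]

Insert 6: appended to row 1. P = [[6]].
Insert 4: 4 bumps 6 from row 1; 6 starts row 2. P = [[4], [6]].
Insert 8: appended to row 1. P = [[4, 8], [6]].
Insert 7: 7 bumps 8 from row 1; 8 appends to row 2. P = [[4, 7], [6, 8]].
Insert 3: 3 bumps 4 from row 1; 4 bumps 6 from row 2; 6 starts row 3. P = [[3, 7], [4, 8], [6]].
Insert 1: 1 bumps 3 from row 1; 3 bumps 4 from row 2; 4 bumps 6 from row 3; 6 starts row 4. P = [[1, 7], [3, 8], [4], [6]].
Insert 2: 2 bumps 7 from row 1; 7 bumps 8 from row 2; 8 appends to row 3. P = [[1, 2], [3, 7], [4, 8], [6]].
Insert 5: appended to row 1. P = [[1, 2, 5], [3, 7], [4, 8], [6]].
Insert 9: appended to row 1. P = [[1, 2, 5, 9], [3, 7], [4, 8], [6]].
Insert 10: appended to row 1. P = [[1, 2, 5, 9, 10], [3, 7], [4, 8], [6]].

So P = [[1, 2, 5, 9, 10], [3, 7], [4, 8], [6]].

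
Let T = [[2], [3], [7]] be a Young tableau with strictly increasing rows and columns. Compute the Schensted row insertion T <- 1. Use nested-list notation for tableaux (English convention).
In row 1, 1 replaces 2 (the leftmost entry greater than 1); 2 is bumped to row 2. In row 2, 2 replaces 3 (the leftmost entry greater than 2); 3 is bumped to row 3. In row 3, 3 replaces 7 (the leftmost entry greater than 3); 7 is bumped to row 4. 7 starts a new row 4. The new tableau is [[1], [2], [3], [7]].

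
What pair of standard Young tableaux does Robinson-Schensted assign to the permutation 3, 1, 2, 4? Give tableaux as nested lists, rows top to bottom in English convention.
P = [[1, 2, 4], [3]], Q = [[1, 3, 4], [2]]

Insert each entry of the permutation into P by Schensted row insertion, recording in Q the position of each new cell.

Insert 3: appended to row 1. P = [[3]].
Insert 1: 1 bumps 3 from row 1; 3 starts row 2. P = [[1], [3]].
Insert 2: appended to row 1. P = [[1, 2], [3]].
Insert 4: appended to row 1. P = [[1, 2, 4], [3]].

So P = [[1, 2, 4], [3]], Q = [[1, 3, 4], [2]].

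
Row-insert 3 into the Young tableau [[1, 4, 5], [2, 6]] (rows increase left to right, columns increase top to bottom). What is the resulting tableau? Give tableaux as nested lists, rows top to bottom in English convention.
In row 1, 3 replaces 4 (the leftmost entry greater than 3); 4 is bumped to row 2. In row 2, 4 replaces 6 (the leftmost entry greater than 4); 6 is bumped to row 3. 6 starts a new row 3. The new tableau is [[1, 3, 5], [2, 4], [6]].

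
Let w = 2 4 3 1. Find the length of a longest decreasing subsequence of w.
3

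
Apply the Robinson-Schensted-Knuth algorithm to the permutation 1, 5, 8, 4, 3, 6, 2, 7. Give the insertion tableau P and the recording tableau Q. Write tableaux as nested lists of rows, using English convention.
Insert each entry of the permutation into P by Schensted row insertion, recording in Q the position of each new cell.

Insert 1: appended to row 1. P = [[1]].
Insert 5: appended to row 1. P = [[1, 5]].
Insert 8: appended to row 1. P = [[1, 5, 8]].
Insert 4: 4 bumps 5 from row 1; 5 starts row 2. P = [[1, 4, 8], [5]].
Insert 3: 3 bumps 4 from row 1; 4 bumps 5 from row 2; 5 starts row 3. P = [[1, 3, 8], [4], [5]].
Insert 6: 6 bumps 8 from row 1; 8 appends to row 2. P = [[1, 3, 6], [4, 8], [5]].
Insert 2: 2 bumps 3 from row 1; 3 bumps 4 from row 2; 4 bumps 5 from row 3; 5 starts row 4. P = [[1, 2, 6], [3, 8], [4], [5]].
Insert 7: appended to row 1. P = [[1, 2, 6, 7], [3, 8], [4], [5]].

So P = [[1, 2, 6, 7], [3, 8], [4], [5]], Q = [[1, 2, 3, 8], [4, 6], [5], [7]].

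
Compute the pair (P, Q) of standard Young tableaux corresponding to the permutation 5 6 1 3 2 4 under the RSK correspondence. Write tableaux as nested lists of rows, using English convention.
P = [[1, 2, 4], [3, 6], [5]], Q = [[1, 2, 6], [3, 4], [5]]

Insert each entry of the permutation into P by Schensted row insertion, recording in Q the position of each new cell.

Insert 5: appended to row 1. P = [[5]].
Insert 6: appended to row 1. P = [[5, 6]].
Insert 1: 1 bumps 5 from row 1; 5 starts row 2. P = [[1, 6], [5]].
Insert 3: 3 bumps 6 from row 1; 6 appends to row 2. P = [[1, 3], [5, 6]].
Insert 2: 2 bumps 3 from row 1; 3 bumps 5 from row 2; 5 starts row 3. P = [[1, 2], [3, 6], [5]].
Insert 4: appended to row 1. P = [[1, 2, 4], [3, 6], [5]].

So P = [[1, 2, 4], [3, 6], [5]], Q = [[1, 2, 6], [3, 4], [5]].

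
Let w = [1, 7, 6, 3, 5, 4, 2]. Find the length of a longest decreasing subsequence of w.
5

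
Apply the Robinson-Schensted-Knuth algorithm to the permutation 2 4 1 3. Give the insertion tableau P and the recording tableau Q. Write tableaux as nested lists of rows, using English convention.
P = [[1, 3], [2, 4]], Q = [[1, 2], [3, 4]]

Insert each entry of the permutation into P by Schensted row insertion, recording in Q the position of each new cell.

Insert 2: appended to row 1. P = [[2]].
Insert 4: appended to row 1. P = [[2, 4]].
Insert 1: 1 bumps 2 from row 1; 2 starts row 2. P = [[1, 4], [2]].
Insert 3: 3 bumps 4 from row 1; 4 appends to row 2. P = [[1, 3], [2, 4]].

So P = [[1, 3], [2, 4]], Q = [[1, 2], [3, 4]].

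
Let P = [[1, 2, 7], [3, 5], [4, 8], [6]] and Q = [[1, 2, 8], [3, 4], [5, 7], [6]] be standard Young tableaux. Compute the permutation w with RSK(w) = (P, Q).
6 8 4 5 3 1 2 7

Reverse the RSK construction: for i from n down to 1, find the cell of Q containing i, remove the entry at that cell from P, and reverse-bump it up through P; the value ejected from row 1 is w(i).

Step i=8: Q has 8 at row 1, column 3; remove that cell from P, ejecting 7. So w(8) = 7. P is now [[1, 2], [3, 5], [4, 8], [6]].
Step i=7: Q has 7 at row 3, column 2; remove 8 from row 3 of P and reverse-bump: 8 enters row 2 and ejects 5; 5 enters row 1 and ejects 2. So w(7) = 2. P is now [[1, 5], [3, 8], [4], [6]].
Step i=6: Q has 6 at row 4, column 1; remove 6 from row 4 of P and reverse-bump: 6 enters row 3 and ejects 4; 4 enters row 2 and ejects 3; 3 enters row 1 and ejects 1. So w(6) = 1. P is now [[3, 5], [4, 8], [6]].
Step i=5: Q has 5 at row 3, column 1; remove 6 from row 3 of P and reverse-bump: 6 enters row 2 and ejects 4; 4 enters row 1 and ejects 3. So w(5) = 3. P is now [[4, 5], [6, 8]].
Step i=4: Q has 4 at row 2, column 2; remove 8 from row 2 of P and reverse-bump: 8 enters row 1 and ejects 5. So w(4) = 5. P is now [[4, 8], [6]].
Step i=3: Q has 3 at row 2, column 1; remove 6 from row 2 of P and reverse-bump: 6 enters row 1 and ejects 4. So w(3) = 4. P is now [[6, 8]].
Step i=2: Q has 2 at row 1, column 2; remove that cell from P, ejecting 8. So w(2) = 8. P is now [[6]].
Step i=1: Q has 1 at row 1, column 1; remove that cell from P, ejecting 6. So w(1) = 6. P is now [].

So w = 6 8 4 5 3 1 2 7.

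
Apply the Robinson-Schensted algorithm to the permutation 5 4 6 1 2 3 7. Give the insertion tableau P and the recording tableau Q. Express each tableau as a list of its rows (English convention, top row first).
Insert each entry of the permutation into P by Schensted row insertion, recording in Q the position of each new cell.

After inserting 5: P = [[5]].
After inserting 4: P = [[4], [5]].
After inserting 6: P = [[4, 6], [5]].
After inserting 1: P = [[1, 6], [4], [5]].
After inserting 2: P = [[1, 2], [4, 6], [5]].
After inserting 3: P = [[1, 2, 3], [4, 6], [5]].
After inserting 7: P = [[1, 2, 3, 7], [4, 6], [5]].

So P = [[1, 2, 3, 7], [4, 6], [5]], Q = [[1, 3, 6, 7], [2, 5], [4]].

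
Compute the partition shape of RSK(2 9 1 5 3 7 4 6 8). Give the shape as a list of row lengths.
[5, 3, 1]

RSK row insertion gives P = [[1, 3, 4, 6, 8], [2, 5, 7], [9]], which has shape [5, 3, 1].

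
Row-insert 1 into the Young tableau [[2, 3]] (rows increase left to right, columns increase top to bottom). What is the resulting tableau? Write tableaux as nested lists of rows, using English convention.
[[1, 3], [2]]

In row 1, 1 replaces 2 (the leftmost entry greater than 1); 2 is bumped to row 2. 2 starts a new row 2. The new tableau is [[1, 3], [2]].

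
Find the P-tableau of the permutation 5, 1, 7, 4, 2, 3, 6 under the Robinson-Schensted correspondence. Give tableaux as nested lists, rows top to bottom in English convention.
Insert 5: appended to row 1. P = [[5]].
Insert 1: 1 bumps 5 from row 1; 5 starts row 2. P = [[1], [5]].
Insert 7: appended to row 1. P = [[1, 7], [5]].
Insert 4: 4 bumps 7 from row 1; 7 appends to row 2. P = [[1, 4], [5, 7]].
Insert 2: 2 bumps 4 from row 1; 4 bumps 5 from row 2; 5 starts row 3. P = [[1, 2], [4, 7], [5]].
Insert 3: appended to row 1. P = [[1, 2, 3], [4, 7], [5]].
Insert 6: appended to row 1. P = [[1, 2, 3, 6], [4, 7], [5]].

So P = [[1, 2, 3, 6], [4, 7], [5]].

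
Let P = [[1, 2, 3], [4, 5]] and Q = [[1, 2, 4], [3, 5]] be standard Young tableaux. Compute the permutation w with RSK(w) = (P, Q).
Reverse the RSK construction: for i from n down to 1, find the cell of Q containing i, remove the entry at that cell from P, and reverse-bump it up through P; the value ejected from row 1 is w(i).

Step i=5: Q has 5 at row 2, column 2; remove 5 from row 2 of P and reverse-bump: 5 enters row 1 and ejects 3. So w(5) = 3. P is now [[1, 2, 5], [4]].
Step i=4: Q has 4 at row 1, column 3; remove that cell from P, ejecting 5. So w(4) = 5. P is now [[1, 2], [4]].
Step i=3: Q has 3 at row 2, column 1; remove 4 from row 2 of P and reverse-bump: 4 enters row 1 and ejects 2. So w(3) = 2. P is now [[1, 4]].
Step i=2: Q has 2 at row 1, column 2; remove that cell from P, ejecting 4. So w(2) = 4. P is now [[1]].
Step i=1: Q has 1 at row 1, column 1; remove that cell from P, ejecting 1. So w(1) = 1. P is now [].

So w = 1 4 2 5 3.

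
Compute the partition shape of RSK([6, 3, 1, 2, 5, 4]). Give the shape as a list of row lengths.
RSK row insertion gives P = [[1, 2, 4], [3, 5], [6]], which has shape [3, 2, 1].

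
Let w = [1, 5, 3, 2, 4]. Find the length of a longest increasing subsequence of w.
3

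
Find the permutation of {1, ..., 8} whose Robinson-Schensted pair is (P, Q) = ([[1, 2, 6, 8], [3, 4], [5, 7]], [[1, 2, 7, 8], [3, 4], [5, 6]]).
Reverse the RSK construction: for i from n down to 1, find the cell of Q containing i, remove the entry at that cell from P, and reverse-bump it up through P; the value ejected from row 1 is w(i).

Step i=8: Q has 8 at row 1, column 4; remove that cell from P, ejecting 8. So w(8) = 8. P is now [[1, 2, 6], [3, 4], [5, 7]].
Step i=7: Q has 7 at row 1, column 3; remove that cell from P, ejecting 6. So w(7) = 6. P is now [[1, 2], [3, 4], [5, 7]].
Step i=6: Q has 6 at row 3, column 2; remove 7 from row 3 of P and reverse-bump: 7 enters row 2 and ejects 4; 4 enters row 1 and ejects 2. So w(6) = 2. P is now [[1, 4], [3, 7], [5]].
Step i=5: Q has 5 at row 3, column 1; remove 5 from row 3 of P and reverse-bump: 5 enters row 2 and ejects 3; 3 enters row 1 and ejects 1. So w(5) = 1. P is now [[3, 4], [5, 7]].
Step i=4: Q has 4 at row 2, column 2; remove 7 from row 2 of P and reverse-bump: 7 enters row 1 and ejects 4. So w(4) = 4. P is now [[3, 7], [5]].
Step i=3: Q has 3 at row 2, column 1; remove 5 from row 2 of P and reverse-bump: 5 enters row 1 and ejects 3. So w(3) = 3. P is now [[5, 7]].
Step i=2: Q has 2 at row 1, column 2; remove that cell from P, ejecting 7. So w(2) = 7. P is now [[5]].
Step i=1: Q has 1 at row 1, column 1; remove that cell from P, ejecting 5. So w(1) = 5. P is now [].

So w = 5 7 3 4 1 2 6 8.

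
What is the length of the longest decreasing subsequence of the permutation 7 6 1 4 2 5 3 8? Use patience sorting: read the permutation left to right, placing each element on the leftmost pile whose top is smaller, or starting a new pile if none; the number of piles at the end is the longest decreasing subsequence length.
7: new pile. tops = [7]
6: new pile. tops = [7, 6]
1: new pile. tops = [7, 6, 1]
4: onto pile 3 (replacing 1). tops = [7, 6, 4]
2: new pile. tops = [7, 6, 4, 2]
5: onto pile 3 (replacing 4). tops = [7, 6, 5, 2]
3: onto pile 4 (replacing 2). tops = [7, 6, 5, 3]
8: onto pile 1 (replacing 7). tops = [8, 6, 5, 3]

4 piles, so the longest decreasing subsequence has length 4.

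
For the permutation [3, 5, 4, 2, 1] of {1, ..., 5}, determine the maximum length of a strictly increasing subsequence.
2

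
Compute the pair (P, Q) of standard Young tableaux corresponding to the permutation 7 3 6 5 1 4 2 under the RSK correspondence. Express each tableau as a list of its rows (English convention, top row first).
Insert each entry of the permutation into P by Schensted row insertion, recording in Q the position of each new cell.

Insert 7: appended to row 1. P = [[7]].
Insert 3: 3 bumps 7 from row 1; 7 starts row 2. P = [[3], [7]].
Insert 6: appended to row 1. P = [[3, 6], [7]].
Insert 5: 5 bumps 6 from row 1; 6 bumps 7 from row 2; 7 starts row 3. P = [[3, 5], [6], [7]].
Insert 1: 1 bumps 3 from row 1; 3 bumps 6 from row 2; 6 bumps 7 from row 3; 7 starts row 4. P = [[1, 5], [3], [6], [7]].
Insert 4: 4 bumps 5 from row 1; 5 appends to row 2. P = [[1, 4], [3, 5], [6], [7]].
Insert 2: 2 bumps 4 from row 1; 4 bumps 5 from row 2; 5 bumps 6 from row 3; 6 bumps 7 from row 4; 7 starts row 5. P = [[1, 2], [3, 4], [5], [6], [7]].

So P = [[1, 2], [3, 4], [5], [6], [7]], Q = [[1, 3], [2, 6], [4], [5], [7]].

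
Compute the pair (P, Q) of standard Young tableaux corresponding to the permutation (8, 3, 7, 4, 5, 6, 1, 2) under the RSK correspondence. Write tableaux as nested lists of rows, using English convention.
Insert each entry of the permutation into P by Schensted row insertion, recording in Q the position of each new cell.

Insert 8: appended to row 1. P = [[8]].
Insert 3: 3 bumps 8 from row 1; 8 starts row 2. P = [[3], [8]].
Insert 7: appended to row 1. P = [[3, 7], [8]].
Insert 4: 4 bumps 7 from row 1; 7 bumps 8 from row 2; 8 starts row 3. P = [[3, 4], [7], [8]].
Insert 5: appended to row 1. P = [[3, 4, 5], [7], [8]].
Insert 6: appended to row 1. P = [[3, 4, 5, 6], [7], [8]].
Insert 1: 1 bumps 3 from row 1; 3 bumps 7 from row 2; 7 bumps 8 from row 3; 8 starts row 4. P = [[1, 4, 5, 6], [3], [7], [8]].
Insert 2: 2 bumps 4 from row 1; 4 appends to row 2. P = [[1, 2, 5, 6], [3, 4], [7], [8]].

So P = [[1, 2, 5, 6], [3, 4], [7], [8]], Q = [[1, 3, 5, 6], [2, 8], [4], [7]].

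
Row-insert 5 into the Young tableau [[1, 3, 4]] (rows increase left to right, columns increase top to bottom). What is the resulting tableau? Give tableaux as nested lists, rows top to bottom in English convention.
[[1, 3, 4, 5]]

5 is larger than every entry of row 1, so it is appended to row 1. The new tableau is [[1, 3, 4, 5]].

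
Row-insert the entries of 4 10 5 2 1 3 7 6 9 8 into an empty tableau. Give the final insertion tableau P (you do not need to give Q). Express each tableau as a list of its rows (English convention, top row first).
P = [[1, 3, 6, 8], [2, 5, 7, 9], [4], [10]]

Insert 4: appended to row 1. P = [[4]].
Insert 10: appended to row 1. P = [[4, 10]].
Insert 5: 5 bumps 10 from row 1; 10 starts row 2. P = [[4, 5], [10]].
Insert 2: 2 bumps 4 from row 1; 4 bumps 10 from row 2; 10 starts row 3. P = [[2, 5], [4], [10]].
Insert 1: 1 bumps 2 from row 1; 2 bumps 4 from row 2; 4 bumps 10 from row 3; 10 starts row 4. P = [[1, 5], [2], [4], [10]].
Insert 3: 3 bumps 5 from row 1; 5 appends to row 2. P = [[1, 3], [2, 5], [4], [10]].
Insert 7: appended to row 1. P = [[1, 3, 7], [2, 5], [4], [10]].
Insert 6: 6 bumps 7 from row 1; 7 appends to row 2. P = [[1, 3, 6], [2, 5, 7], [4], [10]].
Insert 9: appended to row 1. P = [[1, 3, 6, 9], [2, 5, 7], [4], [10]].
Insert 8: 8 bumps 9 from row 1; 9 appends to row 2. P = [[1, 3, 6, 8], [2, 5, 7, 9], [4], [10]].

So P = [[1, 3, 6, 8], [2, 5, 7, 9], [4], [10]].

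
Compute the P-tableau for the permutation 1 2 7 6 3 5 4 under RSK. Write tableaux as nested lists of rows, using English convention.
After inserting 1: P = [[1]].
After inserting 2: P = [[1, 2]].
After inserting 7: P = [[1, 2, 7]].
After inserting 6: P = [[1, 2, 6], [7]].
After inserting 3: P = [[1, 2, 3], [6], [7]].
After inserting 5: P = [[1, 2, 3, 5], [6], [7]].
After inserting 4: P = [[1, 2, 3, 4], [5], [6], [7]].

So P = [[1, 2, 3, 4], [5], [6], [7]].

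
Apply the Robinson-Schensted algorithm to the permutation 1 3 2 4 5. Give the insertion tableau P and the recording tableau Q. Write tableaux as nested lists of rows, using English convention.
Insert each entry of the permutation into P by Schensted row insertion, recording in Q the position of each new cell.

After inserting 1: P = [[1]].
After inserting 3: P = [[1, 3]].
After inserting 2: P = [[1, 2], [3]].
After inserting 4: P = [[1, 2, 4], [3]].
After inserting 5: P = [[1, 2, 4, 5], [3]].

So P = [[1, 2, 4, 5], [3]], Q = [[1, 2, 4, 5], [3]].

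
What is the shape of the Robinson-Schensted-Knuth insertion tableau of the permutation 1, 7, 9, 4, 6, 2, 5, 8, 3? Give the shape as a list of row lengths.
Row-insert each entry into an empty tableau.

After inserting 1: P = [[1]].
After inserting 7: P = [[1, 7]].
After inserting 9: P = [[1, 7, 9]].
After inserting 4: P = [[1, 4, 9], [7]].
After inserting 6: P = [[1, 4, 6], [7, 9]].
After inserting 2: P = [[1, 2, 6], [4, 9], [7]].
After inserting 5: P = [[1, 2, 5], [4, 6], [7, 9]].
After inserting 8: P = [[1, 2, 5, 8], [4, 6], [7, 9]].
After inserting 3: P = [[1, 2, 3, 8], [4, 5], [6, 9], [7]].

The final insertion tableau P = [[1, 2, 3, 8], [4, 5], [6, 9], [7]] has shape [4, 2, 2, 1].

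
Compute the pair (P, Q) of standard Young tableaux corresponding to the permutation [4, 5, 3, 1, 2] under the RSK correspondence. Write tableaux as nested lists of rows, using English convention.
P = [[1, 2], [3, 5], [4]], Q = [[1, 2], [3, 5], [4]]

Insert each entry of the permutation into P by Schensted row insertion, recording in Q the position of each new cell.

Insert 4: appended to row 1. P = [[4]].
Insert 5: appended to row 1. P = [[4, 5]].
Insert 3: 3 bumps 4 from row 1; 4 starts row 2. P = [[3, 5], [4]].
Insert 1: 1 bumps 3 from row 1; 3 bumps 4 from row 2; 4 starts row 3. P = [[1, 5], [3], [4]].
Insert 2: 2 bumps 5 from row 1; 5 appends to row 2. P = [[1, 2], [3, 5], [4]].

So P = [[1, 2], [3, 5], [4]], Q = [[1, 2], [3, 5], [4]].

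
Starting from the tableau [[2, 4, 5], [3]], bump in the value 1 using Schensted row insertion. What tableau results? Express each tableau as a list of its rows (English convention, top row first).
In row 1, 1 replaces 2 (the leftmost entry greater than 1); 2 is bumped to row 2. In row 2, 2 replaces 3 (the leftmost entry greater than 2); 3 is bumped to row 3. 3 starts a new row 3. The new tableau is [[1, 4, 5], [2], [3]].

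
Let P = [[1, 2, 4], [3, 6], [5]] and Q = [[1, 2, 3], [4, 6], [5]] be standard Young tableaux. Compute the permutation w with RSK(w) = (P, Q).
1 5 6 3 2 4

Reverse the RSK construction: for i from n down to 1, find the cell of Q containing i, remove the entry at that cell from P, and reverse-bump it up through P; the value ejected from row 1 is w(i).

Step i=6: Q has 6 at row 2, column 2; remove 6 from row 2 of P and reverse-bump: 6 enters row 1 and ejects 4. So w(6) = 4. P is now [[1, 2, 6], [3], [5]].
Step i=5: Q has 5 at row 3, column 1; remove 5 from row 3 of P and reverse-bump: 5 enters row 2 and ejects 3; 3 enters row 1 and ejects 2. So w(5) = 2. P is now [[1, 3, 6], [5]].
Step i=4: Q has 4 at row 2, column 1; remove 5 from row 2 of P and reverse-bump: 5 enters row 1 and ejects 3. So w(4) = 3. P is now [[1, 5, 6]].
Step i=3: Q has 3 at row 1, column 3; remove that cell from P, ejecting 6. So w(3) = 6. P is now [[1, 5]].
Step i=2: Q has 2 at row 1, column 2; remove that cell from P, ejecting 5. So w(2) = 5. P is now [[1]].
Step i=1: Q has 1 at row 1, column 1; remove that cell from P, ejecting 1. So w(1) = 1. P is now [].

So w = 1 5 6 3 2 4.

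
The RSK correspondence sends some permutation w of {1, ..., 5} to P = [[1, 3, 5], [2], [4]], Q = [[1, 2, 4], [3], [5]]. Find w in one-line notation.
2 4 3 5 1

Reverse the RSK construction: for i from n down to 1, find the cell of Q containing i, remove the entry at that cell from P, and reverse-bump it up through P; the value ejected from row 1 is w(i).

Step i=5: Q has 5 at row 3, column 1; remove 4 from row 3 of P and reverse-bump: 4 enters row 2 and ejects 2; 2 enters row 1 and ejects 1. So w(5) = 1. P is now [[2, 3, 5], [4]].
Step i=4: Q has 4 at row 1, column 3; remove that cell from P, ejecting 5. So w(4) = 5. P is now [[2, 3], [4]].
Step i=3: Q has 3 at row 2, column 1; remove 4 from row 2 of P and reverse-bump: 4 enters row 1 and ejects 3. So w(3) = 3. P is now [[2, 4]].
Step i=2: Q has 2 at row 1, column 2; remove that cell from P, ejecting 4. So w(2) = 4. P is now [[2]].
Step i=1: Q has 1 at row 1, column 1; remove that cell from P, ejecting 2. So w(1) = 2. P is now [].

So w = 2 4 3 5 1.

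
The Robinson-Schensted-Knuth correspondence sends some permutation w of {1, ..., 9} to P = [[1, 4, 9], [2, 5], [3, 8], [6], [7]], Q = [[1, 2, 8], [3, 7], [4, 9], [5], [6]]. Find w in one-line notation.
7 8 6 3 2 1 5 9 4

Reverse the RSK construction: for i from n down to 1, find the cell of Q containing i, remove the entry at that cell from P, and reverse-bump it up through P; the value ejected from row 1 is w(i).

Step i=9: Q has 9 at row 3, column 2; remove 8 from row 3 of P and reverse-bump: 8 enters row 2 and ejects 5; 5 enters row 1 and ejects 4. So w(9) = 4. P is now [[1, 5, 9], [2, 8], [3], [6], [7]].
Step i=8: Q has 8 at row 1, column 3; remove that cell from P, ejecting 9. So w(8) = 9. P is now [[1, 5], [2, 8], [3], [6], [7]].
Step i=7: Q has 7 at row 2, column 2; remove 8 from row 2 of P and reverse-bump: 8 enters row 1 and ejects 5. So w(7) = 5. P is now [[1, 8], [2], [3], [6], [7]].
Step i=6: Q has 6 at row 5, column 1; remove 7 from row 5 of P and reverse-bump: 7 enters row 4 and ejects 6; 6 enters row 3 and ejects 3; 3 enters row 2 and ejects 2; 2 enters row 1 and ejects 1. So w(6) = 1. P is now [[2, 8], [3], [6], [7]].
Step i=5: Q has 5 at row 4, column 1; remove 7 from row 4 of P and reverse-bump: 7 enters row 3 and ejects 6; 6 enters row 2 and ejects 3; 3 enters row 1 and ejects 2. So w(5) = 2. P is now [[3, 8], [6], [7]].
Step i=4: Q has 4 at row 3, column 1; remove 7 from row 3 of P and reverse-bump: 7 enters row 2 and ejects 6; 6 enters row 1 and ejects 3. So w(4) = 3. P is now [[6, 8], [7]].
Step i=3: Q has 3 at row 2, column 1; remove 7 from row 2 of P and reverse-bump: 7 enters row 1 and ejects 6. So w(3) = 6. P is now [[7, 8]].
Step i=2: Q has 2 at row 1, column 2; remove that cell from P, ejecting 8. So w(2) = 8. P is now [[7]].
Step i=1: Q has 1 at row 1, column 1; remove that cell from P, ejecting 7. So w(1) = 7. P is now [].

So w = 7 8 6 3 2 1 5 9 4.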